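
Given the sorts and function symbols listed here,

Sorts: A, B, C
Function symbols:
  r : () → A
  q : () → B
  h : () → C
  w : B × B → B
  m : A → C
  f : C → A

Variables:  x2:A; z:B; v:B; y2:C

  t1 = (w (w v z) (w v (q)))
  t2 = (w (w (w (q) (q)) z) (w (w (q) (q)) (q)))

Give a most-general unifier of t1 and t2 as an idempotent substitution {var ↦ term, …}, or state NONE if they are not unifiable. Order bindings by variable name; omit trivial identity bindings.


{v ↦ (w (q) (q))}


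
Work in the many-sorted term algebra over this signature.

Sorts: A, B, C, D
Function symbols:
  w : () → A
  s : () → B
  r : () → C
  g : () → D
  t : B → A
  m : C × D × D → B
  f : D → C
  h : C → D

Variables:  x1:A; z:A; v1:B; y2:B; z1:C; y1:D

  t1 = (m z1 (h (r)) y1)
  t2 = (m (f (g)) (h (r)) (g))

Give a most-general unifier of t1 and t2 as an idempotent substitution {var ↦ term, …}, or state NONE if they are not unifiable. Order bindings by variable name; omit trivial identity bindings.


{y1 ↦ (g), z1 ↦ (f (g))}


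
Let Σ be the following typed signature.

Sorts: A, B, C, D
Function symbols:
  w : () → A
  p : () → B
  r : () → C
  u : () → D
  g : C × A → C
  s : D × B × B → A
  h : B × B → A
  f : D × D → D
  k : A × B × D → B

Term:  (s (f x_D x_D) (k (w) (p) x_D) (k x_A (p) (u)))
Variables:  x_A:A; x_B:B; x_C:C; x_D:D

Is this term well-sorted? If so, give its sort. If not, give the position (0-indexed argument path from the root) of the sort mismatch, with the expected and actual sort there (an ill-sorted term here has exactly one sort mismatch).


    x_D : D
    x_D : D
  (f x_D x_D) : D
    (w) : A
    (p) : B
    x_D : D
  (k (w) (p) x_D) : B
    x_A : A
    (p) : B
    (u) : D
  (k x_A (p) (u)) : B
(s (f x_D x_D) (k (w) (p) x_D) (k x_A (p) (u))) : A

well-sorted; sort = A


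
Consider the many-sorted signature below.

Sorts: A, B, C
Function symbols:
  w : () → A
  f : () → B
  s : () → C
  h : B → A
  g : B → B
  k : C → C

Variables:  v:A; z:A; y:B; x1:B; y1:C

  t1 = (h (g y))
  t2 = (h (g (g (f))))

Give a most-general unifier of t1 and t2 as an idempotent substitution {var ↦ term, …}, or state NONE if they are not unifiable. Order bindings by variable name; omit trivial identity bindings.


{y ↦ (g (f))}


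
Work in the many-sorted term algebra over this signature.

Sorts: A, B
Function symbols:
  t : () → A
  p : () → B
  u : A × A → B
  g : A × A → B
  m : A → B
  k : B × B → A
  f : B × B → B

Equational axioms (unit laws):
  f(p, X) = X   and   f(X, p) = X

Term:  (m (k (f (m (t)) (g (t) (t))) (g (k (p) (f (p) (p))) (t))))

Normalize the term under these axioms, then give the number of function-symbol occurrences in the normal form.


1. (m (k (f (m (t)) (g (t) (t))) (g (k (p) (f (p) (p))) (t))))  →  (m (k (f (m (t)) (g (t) (t))) (g (k (p) (p)) (t))))
normal form: (m (k (f (m (t)) (g (t) (t))) (g (k (p) (p)) (t))))

size = 13


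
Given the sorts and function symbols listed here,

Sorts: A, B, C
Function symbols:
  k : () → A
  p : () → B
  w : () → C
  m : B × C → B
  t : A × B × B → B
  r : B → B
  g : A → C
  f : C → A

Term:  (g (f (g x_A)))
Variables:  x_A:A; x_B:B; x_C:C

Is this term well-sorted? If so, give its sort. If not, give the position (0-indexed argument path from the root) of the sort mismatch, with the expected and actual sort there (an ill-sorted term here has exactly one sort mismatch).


      x_A : A
    (g x_A) : C
  (f (g x_A)) : A
(g (f (g x_A))) : C

well-sorted; sort = C


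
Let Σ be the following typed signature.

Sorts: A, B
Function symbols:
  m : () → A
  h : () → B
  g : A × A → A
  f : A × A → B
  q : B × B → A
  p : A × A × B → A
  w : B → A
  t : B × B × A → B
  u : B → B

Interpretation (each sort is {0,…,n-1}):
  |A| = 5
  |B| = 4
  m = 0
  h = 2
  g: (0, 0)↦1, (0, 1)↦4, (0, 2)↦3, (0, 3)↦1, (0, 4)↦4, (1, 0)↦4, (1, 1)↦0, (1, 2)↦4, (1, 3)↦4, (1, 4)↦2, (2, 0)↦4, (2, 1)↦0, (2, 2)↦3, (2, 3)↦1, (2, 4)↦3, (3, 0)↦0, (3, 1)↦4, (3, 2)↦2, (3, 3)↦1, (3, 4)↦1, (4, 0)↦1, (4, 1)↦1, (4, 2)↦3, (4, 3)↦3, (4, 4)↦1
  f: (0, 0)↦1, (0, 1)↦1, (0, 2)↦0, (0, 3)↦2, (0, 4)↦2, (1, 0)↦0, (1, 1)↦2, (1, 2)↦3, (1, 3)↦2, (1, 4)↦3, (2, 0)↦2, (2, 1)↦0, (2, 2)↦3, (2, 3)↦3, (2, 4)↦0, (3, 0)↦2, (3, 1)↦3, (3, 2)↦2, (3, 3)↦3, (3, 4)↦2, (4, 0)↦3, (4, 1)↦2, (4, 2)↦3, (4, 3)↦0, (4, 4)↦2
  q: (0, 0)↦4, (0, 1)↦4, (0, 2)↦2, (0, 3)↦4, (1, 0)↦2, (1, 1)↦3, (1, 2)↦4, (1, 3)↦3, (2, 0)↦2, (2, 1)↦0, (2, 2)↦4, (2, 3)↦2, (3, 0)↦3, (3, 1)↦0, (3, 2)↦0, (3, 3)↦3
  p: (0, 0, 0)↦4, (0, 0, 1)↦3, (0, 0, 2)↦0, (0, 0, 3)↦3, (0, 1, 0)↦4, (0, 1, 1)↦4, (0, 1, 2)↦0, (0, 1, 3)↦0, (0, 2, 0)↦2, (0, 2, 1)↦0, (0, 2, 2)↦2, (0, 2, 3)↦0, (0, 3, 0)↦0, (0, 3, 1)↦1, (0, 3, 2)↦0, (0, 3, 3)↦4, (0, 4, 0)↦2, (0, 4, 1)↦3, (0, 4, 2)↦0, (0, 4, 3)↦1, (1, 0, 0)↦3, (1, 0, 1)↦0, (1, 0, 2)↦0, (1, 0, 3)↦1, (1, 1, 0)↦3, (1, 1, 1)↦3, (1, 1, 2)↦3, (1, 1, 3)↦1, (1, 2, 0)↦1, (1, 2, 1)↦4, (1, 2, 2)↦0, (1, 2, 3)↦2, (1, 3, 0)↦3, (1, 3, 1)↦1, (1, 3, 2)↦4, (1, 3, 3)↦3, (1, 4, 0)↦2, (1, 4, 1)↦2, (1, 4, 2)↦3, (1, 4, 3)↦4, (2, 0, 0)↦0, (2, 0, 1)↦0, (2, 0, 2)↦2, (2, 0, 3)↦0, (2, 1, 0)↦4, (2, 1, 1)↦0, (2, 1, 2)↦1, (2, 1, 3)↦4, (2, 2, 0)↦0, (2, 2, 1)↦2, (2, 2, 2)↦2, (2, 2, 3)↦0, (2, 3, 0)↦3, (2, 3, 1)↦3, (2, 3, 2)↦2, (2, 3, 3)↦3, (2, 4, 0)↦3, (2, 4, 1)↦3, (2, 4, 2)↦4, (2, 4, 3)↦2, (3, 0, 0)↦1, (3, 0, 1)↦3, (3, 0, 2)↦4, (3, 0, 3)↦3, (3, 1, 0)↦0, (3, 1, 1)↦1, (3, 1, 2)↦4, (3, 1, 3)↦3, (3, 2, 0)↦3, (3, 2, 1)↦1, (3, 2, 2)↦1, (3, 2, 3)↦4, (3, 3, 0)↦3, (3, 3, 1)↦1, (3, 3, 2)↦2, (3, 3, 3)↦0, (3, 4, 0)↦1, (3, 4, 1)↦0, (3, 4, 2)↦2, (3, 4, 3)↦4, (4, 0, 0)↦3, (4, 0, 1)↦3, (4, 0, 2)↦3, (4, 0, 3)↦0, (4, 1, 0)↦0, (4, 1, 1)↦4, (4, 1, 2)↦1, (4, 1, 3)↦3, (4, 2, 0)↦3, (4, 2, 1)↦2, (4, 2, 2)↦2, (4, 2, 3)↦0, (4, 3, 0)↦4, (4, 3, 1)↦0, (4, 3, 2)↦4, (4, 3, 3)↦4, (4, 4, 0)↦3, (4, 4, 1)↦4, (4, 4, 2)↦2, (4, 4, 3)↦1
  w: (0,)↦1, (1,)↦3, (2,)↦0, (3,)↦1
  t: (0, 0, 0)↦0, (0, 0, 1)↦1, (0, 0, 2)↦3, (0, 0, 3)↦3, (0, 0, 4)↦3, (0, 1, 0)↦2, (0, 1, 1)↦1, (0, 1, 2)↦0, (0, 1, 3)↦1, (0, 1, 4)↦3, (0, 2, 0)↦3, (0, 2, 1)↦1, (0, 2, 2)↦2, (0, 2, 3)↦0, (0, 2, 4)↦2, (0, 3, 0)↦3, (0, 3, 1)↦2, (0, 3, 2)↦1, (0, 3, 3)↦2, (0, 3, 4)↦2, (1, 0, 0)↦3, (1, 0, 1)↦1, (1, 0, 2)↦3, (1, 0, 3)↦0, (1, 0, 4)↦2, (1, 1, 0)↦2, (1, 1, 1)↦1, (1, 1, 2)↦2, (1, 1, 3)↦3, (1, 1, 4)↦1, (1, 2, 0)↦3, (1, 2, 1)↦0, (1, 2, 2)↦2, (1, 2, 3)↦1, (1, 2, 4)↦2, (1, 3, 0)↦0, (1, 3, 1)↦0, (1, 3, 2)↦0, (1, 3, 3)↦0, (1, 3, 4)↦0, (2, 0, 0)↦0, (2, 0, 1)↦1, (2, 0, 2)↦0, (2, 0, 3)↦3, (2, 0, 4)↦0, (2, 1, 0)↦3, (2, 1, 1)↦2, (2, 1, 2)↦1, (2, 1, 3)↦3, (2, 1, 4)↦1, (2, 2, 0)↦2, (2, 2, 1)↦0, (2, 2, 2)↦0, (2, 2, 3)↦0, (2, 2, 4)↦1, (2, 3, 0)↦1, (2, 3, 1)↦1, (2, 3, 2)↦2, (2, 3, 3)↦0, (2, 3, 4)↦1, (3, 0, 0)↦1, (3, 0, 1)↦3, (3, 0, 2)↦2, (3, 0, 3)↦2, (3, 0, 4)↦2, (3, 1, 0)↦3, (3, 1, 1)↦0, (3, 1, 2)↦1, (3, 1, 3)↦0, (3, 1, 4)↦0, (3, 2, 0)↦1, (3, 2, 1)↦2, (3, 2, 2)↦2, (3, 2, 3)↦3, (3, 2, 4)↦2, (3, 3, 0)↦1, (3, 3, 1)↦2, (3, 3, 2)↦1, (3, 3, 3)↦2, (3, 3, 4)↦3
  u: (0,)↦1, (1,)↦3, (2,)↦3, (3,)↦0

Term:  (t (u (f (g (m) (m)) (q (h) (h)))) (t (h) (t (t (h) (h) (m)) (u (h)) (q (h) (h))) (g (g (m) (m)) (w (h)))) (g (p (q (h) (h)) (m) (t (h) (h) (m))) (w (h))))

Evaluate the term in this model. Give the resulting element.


value = 2

  m = 0
  m = 0
  (g (m) (m)) = g(0, 0) = 1
  h = 2
  h = 2
  (q (h) (h)) = q(2, 2) = 4
  (f (g (m) (m)) (q (h) (h))) = f(1, 4) = 3
  (u (f (g (m) (m)) (q (h) (h)))) = u(3,) = 0
  h = 2
  h = 2
  h = 2
  m = 0
  (t (h) (h) (m)) = t(2, 2, 0) = 2
  h = 2
  (u (h)) = u(2,) = 3
  h = 2
  h = 2
  (q (h) (h)) = q(2, 2) = 4
  (t (t (h) (h) (m)) (u (h)) (q (h) (h))) = t(2, 3, 4) = 1
  m = 0
  m = 0
  (g (m) (m)) = g(0, 0) = 1
  h = 2
  (w (h)) = w(2,) = 0
  (g (g (m) (m)) (w (h))) = g(1, 0) = 4
  (t (h) (t (t (h) (h) (m)) (u (h)) (q (h) (h))) (g (g (m) (m)) (w (h)))) = t(2, 1, 4) = 1
  h = 2
  h = 2
  (q (h) (h)) = q(2, 2) = 4
  m = 0
  h = 2
  h = 2
  m = 0
  (t (h) (h) (m)) = t(2, 2, 0) = 2
  (p (q (h) (h)) (m) (t (h) (h) (m))) = p(4, 0, 2) = 3
  h = 2
  (w (h)) = w(2,) = 0
  (g (p (q (h) (h)) (m) (t (h) (h) (m))) (w (h))) = g(3, 0) = 0
  (t (u (f (g (m) (m)) (q (h) (h)))) (t (h) (t (t (h) (h) (m)) (u (h)) (q (h) (h))) (g (g (m) (m)) (w (h)))) (g (p (q (h) (h)) (m) (t (h) (h) (m))) (w (h)))) = t(0, 1, 0) = 2


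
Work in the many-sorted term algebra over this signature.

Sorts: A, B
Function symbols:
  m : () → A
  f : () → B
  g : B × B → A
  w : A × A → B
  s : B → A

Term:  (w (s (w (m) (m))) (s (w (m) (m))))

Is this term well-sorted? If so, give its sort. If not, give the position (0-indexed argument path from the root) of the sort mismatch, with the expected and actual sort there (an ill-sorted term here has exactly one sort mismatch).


      (m) : A
      (m) : A
    (w (m) (m)) : B
  (s (w (m) (m))) : A
      (m) : A
      (m) : A
    (w (m) (m)) : B
  (s (w (m) (m))) : A
(w (s (w (m) (m))) (s (w (m) (m)))) : B

well-sorted; sort = B


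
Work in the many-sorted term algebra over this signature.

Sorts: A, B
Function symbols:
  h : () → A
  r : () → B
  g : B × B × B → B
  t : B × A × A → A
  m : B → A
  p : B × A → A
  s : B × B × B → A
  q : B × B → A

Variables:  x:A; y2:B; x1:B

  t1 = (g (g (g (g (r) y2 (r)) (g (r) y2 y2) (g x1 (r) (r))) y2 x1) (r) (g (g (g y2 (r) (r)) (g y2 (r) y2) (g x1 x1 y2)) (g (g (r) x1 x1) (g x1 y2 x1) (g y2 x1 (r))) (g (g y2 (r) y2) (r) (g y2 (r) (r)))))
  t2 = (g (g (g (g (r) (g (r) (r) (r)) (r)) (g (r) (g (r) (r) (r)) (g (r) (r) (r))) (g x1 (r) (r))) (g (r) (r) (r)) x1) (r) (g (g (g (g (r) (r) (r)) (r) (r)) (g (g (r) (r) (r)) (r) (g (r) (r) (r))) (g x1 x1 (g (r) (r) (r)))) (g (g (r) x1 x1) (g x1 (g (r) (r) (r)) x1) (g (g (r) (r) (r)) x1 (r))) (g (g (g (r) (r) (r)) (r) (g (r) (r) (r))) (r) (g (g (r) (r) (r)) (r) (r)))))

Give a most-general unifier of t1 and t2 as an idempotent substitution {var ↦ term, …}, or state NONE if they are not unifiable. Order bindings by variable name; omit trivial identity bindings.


{y2 ↦ (g (r) (r) (r))}


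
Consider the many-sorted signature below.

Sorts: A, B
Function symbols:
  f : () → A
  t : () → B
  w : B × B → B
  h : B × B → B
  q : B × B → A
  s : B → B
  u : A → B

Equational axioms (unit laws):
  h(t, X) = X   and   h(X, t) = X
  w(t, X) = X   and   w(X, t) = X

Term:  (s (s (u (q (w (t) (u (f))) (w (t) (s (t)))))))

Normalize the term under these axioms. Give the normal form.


1. (s (s (u (q (w (t) (u (f))) (w (t) (s (t)))))))  →  (s (s (u (q (u (f)) (w (t) (s (t)))))))
2. (s (s (u (q (u (f)) (w (t) (s (t)))))))  →  (s (s (u (q (u (f)) (s (t))))))

normal form = (s (s (u (q (u (f)) (s (t))))))


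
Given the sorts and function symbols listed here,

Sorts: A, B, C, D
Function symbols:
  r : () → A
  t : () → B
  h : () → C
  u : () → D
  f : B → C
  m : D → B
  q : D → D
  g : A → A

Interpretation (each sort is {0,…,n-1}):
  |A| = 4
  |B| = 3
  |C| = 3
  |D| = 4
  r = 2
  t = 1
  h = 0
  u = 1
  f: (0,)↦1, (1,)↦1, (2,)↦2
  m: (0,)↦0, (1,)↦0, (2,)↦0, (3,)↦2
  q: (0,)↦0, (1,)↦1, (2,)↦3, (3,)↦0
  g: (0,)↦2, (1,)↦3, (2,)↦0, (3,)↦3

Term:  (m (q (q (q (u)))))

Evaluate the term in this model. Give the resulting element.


value = 0

  u = 1
  (q (u)) = q(1,) = 1
  (q (q (u))) = q(1,) = 1
  (q (q (q (u)))) = q(1,) = 1
  (m (q (q (q (u))))) = m(1,) = 0


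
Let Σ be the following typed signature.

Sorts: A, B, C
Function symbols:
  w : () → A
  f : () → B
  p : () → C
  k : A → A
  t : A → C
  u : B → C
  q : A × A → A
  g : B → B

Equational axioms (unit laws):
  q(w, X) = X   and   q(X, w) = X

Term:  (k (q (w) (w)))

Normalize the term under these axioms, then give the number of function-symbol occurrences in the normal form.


size = 2

1. (k (q (w) (w)))  →  (k (w))
normal form: (k (w))


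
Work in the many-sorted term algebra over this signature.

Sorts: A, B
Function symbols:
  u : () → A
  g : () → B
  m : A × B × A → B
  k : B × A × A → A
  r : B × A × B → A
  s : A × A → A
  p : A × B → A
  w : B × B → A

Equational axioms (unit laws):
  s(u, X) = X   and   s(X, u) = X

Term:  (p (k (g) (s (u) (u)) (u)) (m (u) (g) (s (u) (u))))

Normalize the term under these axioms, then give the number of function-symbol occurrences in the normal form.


1. (p (k (g) (s (u) (u)) (u)) (m (u) (g) (s (u) (u))))  →  (p (k (g) (u) (u)) (m (u) (g) (s (u) (u))))
2. (p (k (g) (u) (u)) (m (u) (g) (s (u) (u))))  →  (p (k (g) (u) (u)) (m (u) (g) (u)))
normal form: (p (k (g) (u) (u)) (m (u) (g) (u)))

size = 9


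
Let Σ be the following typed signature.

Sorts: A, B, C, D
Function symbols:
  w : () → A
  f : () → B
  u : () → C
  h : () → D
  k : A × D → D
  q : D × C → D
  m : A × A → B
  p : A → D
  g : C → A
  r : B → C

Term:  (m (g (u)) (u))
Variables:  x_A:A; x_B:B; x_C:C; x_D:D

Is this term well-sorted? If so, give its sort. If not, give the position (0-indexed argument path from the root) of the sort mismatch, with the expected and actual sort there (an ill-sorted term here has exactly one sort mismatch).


    (u) : C
  (g (u)) : A
  (u) : C
(m (g (u)) (u)) : ✗ arg 1 at [1] has sort C, expected A

ill-sorted at position [1]: expected A, got C


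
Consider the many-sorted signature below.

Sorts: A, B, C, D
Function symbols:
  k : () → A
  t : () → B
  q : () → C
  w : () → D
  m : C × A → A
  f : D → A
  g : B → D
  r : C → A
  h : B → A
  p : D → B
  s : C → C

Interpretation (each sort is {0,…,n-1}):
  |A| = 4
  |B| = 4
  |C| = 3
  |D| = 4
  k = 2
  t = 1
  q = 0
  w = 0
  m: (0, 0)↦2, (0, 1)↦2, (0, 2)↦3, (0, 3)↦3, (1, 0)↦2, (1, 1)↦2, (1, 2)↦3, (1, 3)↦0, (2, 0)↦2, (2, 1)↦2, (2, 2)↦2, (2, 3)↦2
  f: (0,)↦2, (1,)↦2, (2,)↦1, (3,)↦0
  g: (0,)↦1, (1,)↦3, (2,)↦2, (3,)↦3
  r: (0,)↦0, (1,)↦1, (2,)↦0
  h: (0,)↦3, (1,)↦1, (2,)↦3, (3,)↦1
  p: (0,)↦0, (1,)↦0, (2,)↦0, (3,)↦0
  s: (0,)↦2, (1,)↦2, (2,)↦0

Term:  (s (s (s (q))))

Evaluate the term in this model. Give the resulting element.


value = 2

  q = 0
  (s (q)) = s(0,) = 2
  (s (s (q))) = s(2,) = 0
  (s (s (s (q)))) = s(0,) = 2


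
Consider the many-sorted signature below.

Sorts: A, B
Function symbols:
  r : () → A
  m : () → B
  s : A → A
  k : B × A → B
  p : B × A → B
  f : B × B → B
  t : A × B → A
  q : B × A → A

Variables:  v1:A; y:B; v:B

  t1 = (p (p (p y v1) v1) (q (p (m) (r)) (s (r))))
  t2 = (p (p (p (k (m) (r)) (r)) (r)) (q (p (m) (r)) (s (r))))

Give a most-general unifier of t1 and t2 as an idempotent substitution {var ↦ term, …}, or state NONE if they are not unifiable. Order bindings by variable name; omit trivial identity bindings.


{v1 ↦ (r), y ↦ (k (m) (r))}


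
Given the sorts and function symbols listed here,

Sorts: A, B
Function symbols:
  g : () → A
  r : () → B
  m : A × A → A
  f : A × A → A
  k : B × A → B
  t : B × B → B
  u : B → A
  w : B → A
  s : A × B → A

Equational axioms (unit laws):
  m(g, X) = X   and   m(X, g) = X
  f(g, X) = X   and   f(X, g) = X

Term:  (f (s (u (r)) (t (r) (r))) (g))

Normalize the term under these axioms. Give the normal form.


1. (f (s (u (r)) (t (r) (r))) (g))  →  (s (u (r)) (t (r) (r)))

normal form = (s (u (r)) (t (r) (r)))


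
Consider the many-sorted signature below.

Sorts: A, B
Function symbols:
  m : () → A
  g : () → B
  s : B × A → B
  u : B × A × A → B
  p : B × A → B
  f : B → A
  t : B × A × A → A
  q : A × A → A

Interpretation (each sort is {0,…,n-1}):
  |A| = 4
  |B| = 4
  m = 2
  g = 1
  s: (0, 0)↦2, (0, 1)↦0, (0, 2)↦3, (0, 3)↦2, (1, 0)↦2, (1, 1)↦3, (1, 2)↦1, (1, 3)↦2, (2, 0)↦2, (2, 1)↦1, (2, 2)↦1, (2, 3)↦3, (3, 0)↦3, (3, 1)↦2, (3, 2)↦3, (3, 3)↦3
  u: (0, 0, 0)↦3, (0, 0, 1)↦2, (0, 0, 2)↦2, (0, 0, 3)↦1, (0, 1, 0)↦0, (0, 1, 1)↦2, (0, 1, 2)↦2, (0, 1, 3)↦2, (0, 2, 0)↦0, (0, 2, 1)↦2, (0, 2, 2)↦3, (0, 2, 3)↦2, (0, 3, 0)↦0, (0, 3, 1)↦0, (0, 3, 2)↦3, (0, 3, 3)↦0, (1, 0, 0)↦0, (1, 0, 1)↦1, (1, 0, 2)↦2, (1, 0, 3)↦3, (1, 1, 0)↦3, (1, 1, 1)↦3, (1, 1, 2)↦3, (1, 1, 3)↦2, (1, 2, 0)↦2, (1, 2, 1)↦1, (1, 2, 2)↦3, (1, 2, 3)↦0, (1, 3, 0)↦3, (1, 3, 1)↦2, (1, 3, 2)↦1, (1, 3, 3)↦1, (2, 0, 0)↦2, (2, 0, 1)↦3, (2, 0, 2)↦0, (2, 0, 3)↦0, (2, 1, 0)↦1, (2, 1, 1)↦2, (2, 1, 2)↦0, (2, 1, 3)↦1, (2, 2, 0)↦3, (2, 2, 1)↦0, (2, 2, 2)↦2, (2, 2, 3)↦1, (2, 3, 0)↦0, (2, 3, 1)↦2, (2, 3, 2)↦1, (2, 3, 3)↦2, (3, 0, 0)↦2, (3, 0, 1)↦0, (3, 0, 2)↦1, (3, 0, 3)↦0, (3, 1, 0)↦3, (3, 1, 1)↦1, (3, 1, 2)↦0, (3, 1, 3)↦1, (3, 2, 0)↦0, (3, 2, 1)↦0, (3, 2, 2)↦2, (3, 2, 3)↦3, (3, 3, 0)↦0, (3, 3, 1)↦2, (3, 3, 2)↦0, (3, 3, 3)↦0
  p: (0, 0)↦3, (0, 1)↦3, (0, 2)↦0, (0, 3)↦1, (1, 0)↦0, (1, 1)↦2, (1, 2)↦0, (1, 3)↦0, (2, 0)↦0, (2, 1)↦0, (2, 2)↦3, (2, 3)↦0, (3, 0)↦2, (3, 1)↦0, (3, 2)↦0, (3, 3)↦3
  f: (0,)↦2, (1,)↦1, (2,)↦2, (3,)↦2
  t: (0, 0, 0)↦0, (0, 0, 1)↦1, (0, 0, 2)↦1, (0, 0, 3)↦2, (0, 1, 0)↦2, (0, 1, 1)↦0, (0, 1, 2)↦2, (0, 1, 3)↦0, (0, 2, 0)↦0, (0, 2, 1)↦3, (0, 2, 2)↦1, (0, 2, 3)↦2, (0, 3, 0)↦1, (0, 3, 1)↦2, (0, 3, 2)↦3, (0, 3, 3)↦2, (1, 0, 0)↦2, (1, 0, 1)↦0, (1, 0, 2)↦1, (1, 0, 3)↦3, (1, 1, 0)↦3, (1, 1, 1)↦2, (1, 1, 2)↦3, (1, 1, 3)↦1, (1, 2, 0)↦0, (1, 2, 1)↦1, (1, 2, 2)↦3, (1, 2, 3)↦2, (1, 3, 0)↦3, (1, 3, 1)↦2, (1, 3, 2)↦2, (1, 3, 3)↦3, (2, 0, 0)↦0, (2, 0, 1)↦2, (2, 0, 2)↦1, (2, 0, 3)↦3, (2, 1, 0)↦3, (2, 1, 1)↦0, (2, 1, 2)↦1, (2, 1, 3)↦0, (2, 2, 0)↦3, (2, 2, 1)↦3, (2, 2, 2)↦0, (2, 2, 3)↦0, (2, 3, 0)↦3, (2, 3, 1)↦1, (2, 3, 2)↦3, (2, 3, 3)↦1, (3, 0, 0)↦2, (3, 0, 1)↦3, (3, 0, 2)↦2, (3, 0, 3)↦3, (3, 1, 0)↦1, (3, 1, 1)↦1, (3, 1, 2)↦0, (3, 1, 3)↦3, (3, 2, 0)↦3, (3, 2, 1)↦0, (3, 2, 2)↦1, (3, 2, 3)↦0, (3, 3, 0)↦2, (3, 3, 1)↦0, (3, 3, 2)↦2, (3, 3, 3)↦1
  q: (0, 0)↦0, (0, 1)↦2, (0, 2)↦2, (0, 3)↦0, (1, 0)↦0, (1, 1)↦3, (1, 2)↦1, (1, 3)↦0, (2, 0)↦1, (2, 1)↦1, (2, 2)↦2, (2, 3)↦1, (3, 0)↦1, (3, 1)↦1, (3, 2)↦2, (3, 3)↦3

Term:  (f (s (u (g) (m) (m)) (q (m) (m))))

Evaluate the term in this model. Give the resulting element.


value = 2

  g = 1
  m = 2
  m = 2
  (u (g) (m) (m)) = u(1, 2, 2) = 3
  m = 2
  m = 2
  (q (m) (m)) = q(2, 2) = 2
  (s (u (g) (m) (m)) (q (m) (m))) = s(3, 2) = 3
  (f (s (u (g) (m) (m)) (q (m) (m)))) = f(3,) = 2


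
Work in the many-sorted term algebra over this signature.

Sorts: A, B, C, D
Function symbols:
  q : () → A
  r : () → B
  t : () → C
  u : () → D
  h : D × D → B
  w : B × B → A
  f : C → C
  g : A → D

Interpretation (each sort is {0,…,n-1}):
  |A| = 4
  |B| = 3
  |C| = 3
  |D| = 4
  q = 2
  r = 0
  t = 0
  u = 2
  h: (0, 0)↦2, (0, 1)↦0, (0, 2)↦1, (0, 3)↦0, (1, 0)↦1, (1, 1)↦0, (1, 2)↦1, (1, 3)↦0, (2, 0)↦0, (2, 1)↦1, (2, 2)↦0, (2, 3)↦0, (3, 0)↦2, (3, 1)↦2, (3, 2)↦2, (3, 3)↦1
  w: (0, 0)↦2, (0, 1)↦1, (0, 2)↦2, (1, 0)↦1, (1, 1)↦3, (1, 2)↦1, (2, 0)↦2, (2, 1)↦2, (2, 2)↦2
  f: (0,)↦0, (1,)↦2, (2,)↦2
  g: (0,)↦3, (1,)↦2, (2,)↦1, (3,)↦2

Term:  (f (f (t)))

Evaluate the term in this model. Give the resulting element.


  t = 0
  (f (t)) = f(0,) = 0
  (f (f (t))) = f(0,) = 0

value = 0


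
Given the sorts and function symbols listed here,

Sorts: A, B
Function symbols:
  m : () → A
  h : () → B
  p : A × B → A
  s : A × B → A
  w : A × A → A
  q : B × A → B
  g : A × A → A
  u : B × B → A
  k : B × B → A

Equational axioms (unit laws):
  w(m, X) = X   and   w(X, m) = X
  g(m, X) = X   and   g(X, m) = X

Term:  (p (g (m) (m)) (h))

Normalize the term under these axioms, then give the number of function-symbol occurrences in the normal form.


size = 3

1. (p (g (m) (m)) (h))  →  (p (m) (h))
normal form: (p (m) (h))


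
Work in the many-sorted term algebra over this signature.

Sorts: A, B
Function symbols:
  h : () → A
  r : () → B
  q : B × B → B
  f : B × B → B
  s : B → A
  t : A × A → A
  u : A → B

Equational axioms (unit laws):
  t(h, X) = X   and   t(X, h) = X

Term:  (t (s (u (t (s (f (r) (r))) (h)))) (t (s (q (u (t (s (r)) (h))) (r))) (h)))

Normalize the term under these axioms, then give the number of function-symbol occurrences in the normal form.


size = 13

1. (t (s (u (t (s (f (r) (r))) (h)))) (t (s (q (u (t (s (r)) (h))) (r))) (h)))  →  (t (s (u (s (f (r) (r))))) (t (s (q (u (t (s (r)) (h))) (r))) (h)))
2. (t (s (u (s (f (r) (r))))) (t (s (q (u (t (s (r)) (h))) (r))) (h)))  →  (t (s (u (s (f (r) (r))))) (s (q (u (t (s (r)) (h))) (r))))
3. (t (s (u (s (f (r) (r))))) (s (q (u (t (s (r)) (h))) (r))))  →  (t (s (u (s (f (r) (r))))) (s (q (u (s (r))) (r))))
normal form: (t (s (u (s (f (r) (r))))) (s (q (u (s (r))) (r))))


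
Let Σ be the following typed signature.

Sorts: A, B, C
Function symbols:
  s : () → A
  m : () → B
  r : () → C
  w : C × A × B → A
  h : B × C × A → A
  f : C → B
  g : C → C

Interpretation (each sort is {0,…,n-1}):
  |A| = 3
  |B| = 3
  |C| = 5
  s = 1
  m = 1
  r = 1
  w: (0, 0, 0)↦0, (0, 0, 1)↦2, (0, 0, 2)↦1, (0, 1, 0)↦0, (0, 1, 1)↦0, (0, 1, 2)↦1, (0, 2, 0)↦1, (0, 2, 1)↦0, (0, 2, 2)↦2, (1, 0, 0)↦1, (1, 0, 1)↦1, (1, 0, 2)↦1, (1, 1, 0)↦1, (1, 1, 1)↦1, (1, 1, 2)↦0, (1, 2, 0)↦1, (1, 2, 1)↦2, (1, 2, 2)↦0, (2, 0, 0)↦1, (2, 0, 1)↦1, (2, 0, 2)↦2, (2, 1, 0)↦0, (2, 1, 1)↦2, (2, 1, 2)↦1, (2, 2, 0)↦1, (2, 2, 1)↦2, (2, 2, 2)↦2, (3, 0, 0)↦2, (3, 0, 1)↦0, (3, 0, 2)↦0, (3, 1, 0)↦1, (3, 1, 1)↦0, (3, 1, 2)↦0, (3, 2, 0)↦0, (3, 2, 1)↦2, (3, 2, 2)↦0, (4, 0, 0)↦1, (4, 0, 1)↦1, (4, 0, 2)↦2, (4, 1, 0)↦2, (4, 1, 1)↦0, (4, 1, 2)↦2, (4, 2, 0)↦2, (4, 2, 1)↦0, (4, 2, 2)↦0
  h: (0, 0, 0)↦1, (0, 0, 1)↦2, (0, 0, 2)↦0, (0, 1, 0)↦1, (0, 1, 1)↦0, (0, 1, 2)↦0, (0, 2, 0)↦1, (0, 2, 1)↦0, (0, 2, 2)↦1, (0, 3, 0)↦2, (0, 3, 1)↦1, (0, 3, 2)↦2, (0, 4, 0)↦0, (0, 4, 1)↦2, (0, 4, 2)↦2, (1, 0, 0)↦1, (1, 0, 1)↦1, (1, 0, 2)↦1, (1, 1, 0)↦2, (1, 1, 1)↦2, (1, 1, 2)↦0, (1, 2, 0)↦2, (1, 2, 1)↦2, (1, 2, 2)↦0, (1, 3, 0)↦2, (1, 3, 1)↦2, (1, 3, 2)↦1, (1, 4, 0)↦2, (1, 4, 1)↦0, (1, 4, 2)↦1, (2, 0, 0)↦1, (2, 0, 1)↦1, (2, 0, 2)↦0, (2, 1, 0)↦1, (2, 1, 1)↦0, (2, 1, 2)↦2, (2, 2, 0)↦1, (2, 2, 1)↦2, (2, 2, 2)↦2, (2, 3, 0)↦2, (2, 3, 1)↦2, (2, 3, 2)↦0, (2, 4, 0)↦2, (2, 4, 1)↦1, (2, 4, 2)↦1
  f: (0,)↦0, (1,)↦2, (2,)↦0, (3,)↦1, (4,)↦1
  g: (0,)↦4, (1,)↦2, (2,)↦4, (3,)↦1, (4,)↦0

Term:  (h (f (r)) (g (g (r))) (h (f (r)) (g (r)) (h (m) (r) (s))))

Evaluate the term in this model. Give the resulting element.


  r = 1
  (f (r)) = f(1,) = 2
  r = 1
  (g (r)) = g(1,) = 2
  (g (g (r))) = g(2,) = 4
  r = 1
  (f (r)) = f(1,) = 2
  r = 1
  (g (r)) = g(1,) = 2
  m = 1
  r = 1
  s = 1
  (h (m) (r) (s)) = h(1, 1, 1) = 2
  (h (f (r)) (g (r)) (h (m) (r) (s))) = h(2, 2, 2) = 2
  (h (f (r)) (g (g (r))) (h (f (r)) (g (r)) (h (m) (r) (s)))) = h(2, 4, 2) = 1

value = 1


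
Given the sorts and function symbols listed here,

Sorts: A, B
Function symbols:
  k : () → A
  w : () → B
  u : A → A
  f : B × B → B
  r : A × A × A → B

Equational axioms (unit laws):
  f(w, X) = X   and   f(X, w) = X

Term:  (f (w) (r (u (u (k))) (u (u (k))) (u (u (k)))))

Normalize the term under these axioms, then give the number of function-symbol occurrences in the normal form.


1. (f (w) (r (u (u (k))) (u (u (k))) (u (u (k)))))  →  (r (u (u (k))) (u (u (k))) (u (u (k))))
normal form: (r (u (u (k))) (u (u (k))) (u (u (k))))

size = 10


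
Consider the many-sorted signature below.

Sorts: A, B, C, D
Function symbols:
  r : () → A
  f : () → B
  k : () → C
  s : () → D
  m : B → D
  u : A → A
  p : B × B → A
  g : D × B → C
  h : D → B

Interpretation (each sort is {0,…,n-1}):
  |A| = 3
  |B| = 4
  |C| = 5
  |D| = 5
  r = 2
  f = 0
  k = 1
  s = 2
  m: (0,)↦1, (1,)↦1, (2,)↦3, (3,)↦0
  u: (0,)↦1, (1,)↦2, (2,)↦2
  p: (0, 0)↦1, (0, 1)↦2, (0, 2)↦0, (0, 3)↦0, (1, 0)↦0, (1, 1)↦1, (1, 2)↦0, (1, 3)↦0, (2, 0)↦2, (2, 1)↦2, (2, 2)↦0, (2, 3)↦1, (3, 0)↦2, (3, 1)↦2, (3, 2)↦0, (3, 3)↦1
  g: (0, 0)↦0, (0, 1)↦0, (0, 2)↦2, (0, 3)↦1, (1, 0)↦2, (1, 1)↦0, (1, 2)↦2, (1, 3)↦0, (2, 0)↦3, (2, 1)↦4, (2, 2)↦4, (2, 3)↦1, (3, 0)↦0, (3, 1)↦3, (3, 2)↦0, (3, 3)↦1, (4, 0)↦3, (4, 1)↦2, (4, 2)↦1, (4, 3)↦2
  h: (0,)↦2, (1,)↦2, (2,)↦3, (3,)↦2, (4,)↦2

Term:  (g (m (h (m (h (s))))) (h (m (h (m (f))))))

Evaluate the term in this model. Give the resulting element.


value = 0

  s = 2
  (h (s)) = h(2,) = 3
  (m (h (s))) = m(3,) = 0
  (h (m (h (s)))) = h(0,) = 2
  (m (h (m (h (s))))) = m(2,) = 3
  f = 0
  (m (f)) = m(0,) = 1
  (h (m (f))) = h(1,) = 2
  (m (h (m (f)))) = m(2,) = 3
  (h (m (h (m (f))))) = h(3,) = 2
  (g (m (h (m (h (s))))) (h (m (h (m (f)))))) = g(3, 2) = 0


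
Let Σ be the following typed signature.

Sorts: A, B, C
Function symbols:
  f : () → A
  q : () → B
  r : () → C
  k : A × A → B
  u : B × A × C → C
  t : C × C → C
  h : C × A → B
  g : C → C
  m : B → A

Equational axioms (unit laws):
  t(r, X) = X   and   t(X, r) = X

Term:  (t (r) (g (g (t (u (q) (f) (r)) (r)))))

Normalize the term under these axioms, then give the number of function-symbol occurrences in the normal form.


1. (t (r) (g (g (t (u (q) (f) (r)) (r)))))  →  (g (g (t (u (q) (f) (r)) (r))))
2. (g (g (t (u (q) (f) (r)) (r))))  →  (g (g (u (q) (f) (r))))
normal form: (g (g (u (q) (f) (r))))

size = 6


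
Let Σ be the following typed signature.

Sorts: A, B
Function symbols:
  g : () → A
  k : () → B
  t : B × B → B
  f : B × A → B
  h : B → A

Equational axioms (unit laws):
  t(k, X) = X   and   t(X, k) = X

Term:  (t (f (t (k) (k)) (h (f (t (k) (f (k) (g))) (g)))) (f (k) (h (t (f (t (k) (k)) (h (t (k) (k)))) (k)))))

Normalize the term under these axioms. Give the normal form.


normal form = (t (f (k) (h (f (f (k) (g)) (g)))) (f (k) (h (f (k) (h (k))))))

1. (t (f (t (k) (k)) (h (f (t (k) (f (k) (g))) (g)))) (f (k) (h (t (f (t (k) (k)) (h (t (k) (k)))) (k)))))  →  (t (f (k) (h (f (t (k) (f (k) (g))) (g)))) (f (k) (h (t (f (t (k) (k)) (h (t (k) (k)))) (k)))))
2. (t (f (k) (h (f (t (k) (f (k) (g))) (g)))) (f (k) (h (t (f (t (k) (k)) (h (t (k) (k)))) (k)))))  →  (t (f (k) (h (f (f (k) (g)) (g)))) (f (k) (h (t (f (t (k) (k)) (h (t (k) (k)))) (k)))))
3. (t (f (k) (h (f (f (k) (g)) (g)))) (f (k) (h (t (f (t (k) (k)) (h (t (k) (k)))) (k)))))  →  (t (f (k) (h (f (f (k) (g)) (g)))) (f (k) (h (f (t (k) (k)) (h (t (k) (k)))))))
4. (t (f (k) (h (f (f (k) (g)) (g)))) (f (k) (h (f (t (k) (k)) (h (t (k) (k)))))))  →  (t (f (k) (h (f (f (k) (g)) (g)))) (f (k) (h (f (k) (h (t (k) (k)))))))
5. (t (f (k) (h (f (f (k) (g)) (g)))) (f (k) (h (f (k) (h (t (k) (k)))))))  →  (t (f (k) (h (f (f (k) (g)) (g)))) (f (k) (h (f (k) (h (k))))))


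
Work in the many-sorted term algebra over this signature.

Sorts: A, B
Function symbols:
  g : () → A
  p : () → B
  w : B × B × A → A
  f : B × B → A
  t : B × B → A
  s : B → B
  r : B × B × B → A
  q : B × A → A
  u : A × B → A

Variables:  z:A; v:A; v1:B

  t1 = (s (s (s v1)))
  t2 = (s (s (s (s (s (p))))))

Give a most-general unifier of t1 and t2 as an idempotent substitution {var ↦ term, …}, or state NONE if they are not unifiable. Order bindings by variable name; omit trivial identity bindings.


{v1 ↦ (s (s (p)))}


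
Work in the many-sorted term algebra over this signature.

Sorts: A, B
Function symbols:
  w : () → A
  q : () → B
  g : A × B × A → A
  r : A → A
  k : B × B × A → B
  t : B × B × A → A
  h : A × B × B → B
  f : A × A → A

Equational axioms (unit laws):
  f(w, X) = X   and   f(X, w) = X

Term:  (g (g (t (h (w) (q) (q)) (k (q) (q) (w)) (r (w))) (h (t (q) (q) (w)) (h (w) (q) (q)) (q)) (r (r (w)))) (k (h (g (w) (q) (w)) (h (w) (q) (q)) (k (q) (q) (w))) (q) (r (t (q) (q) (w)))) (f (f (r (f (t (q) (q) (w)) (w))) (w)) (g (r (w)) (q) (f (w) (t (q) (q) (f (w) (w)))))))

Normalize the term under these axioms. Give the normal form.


1. (g (g (t (h (w) (q) (q)) (k (q) (q) (w)) (r (w))) (h (t (q) (q) (w)) (h (w) (q) (q)) (q)) (r (r (w)))) (k (h (g (w) (q) (w)) (h (w) (q) (q)) (k (q) (q) (w))) (q) (r (t (q) (q) (w)))) (f (f (r (f (t (q) (q) (w)) (w))) (w)) (g (r (w)) (q) (f (w) (t (q) (q) (f (w) (w)))))))  →  (g (g (t (h (w) (q) (q)) (k (q) (q) (w)) (r (w))) (h (t (q) (q) (w)) (h (w) (q) (q)) (q)) (r (r (w)))) (k (h (g (w) (q) (w)) (h (w) (q) (q)) (k (q) (q) (w))) (q) (r (t (q) (q) (w)))) (f (r (f (t (q) (q) (w)) (w))) (g (r (w)) (q) (f (w) (t (q) (q) (f (w) (w)))))))
2. (g (g (t (h (w) (q) (q)) (k (q) (q) (w)) (r (w))) (h (t (q) (q) (w)) (h (w) (q) (q)) (q)) (r (r (w)))) (k (h (g (w) (q) (w)) (h (w) (q) (q)) (k (q) (q) (w))) (q) (r (t (q) (q) (w)))) (f (r (f (t (q) (q) (w)) (w))) (g (r (w)) (q) (f (w) (t (q) (q) (f (w) (w)))))))  →  (g (g (t (h (w) (q) (q)) (k (q) (q) (w)) (r (w))) (h (t (q) (q) (w)) (h (w) (q) (q)) (q)) (r (r (w)))) (k (h (g (w) (q) (w)) (h (w) (q) (q)) (k (q) (q) (w))) (q) (r (t (q) (q) (w)))) (f (r (t (q) (q) (w))) (g (r (w)) (q) (f (w) (t (q) (q) (f (w) (w)))))))
3. (g (g (t (h (w) (q) (q)) (k (q) (q) (w)) (r (w))) (h (t (q) (q) (w)) (h (w) (q) (q)) (q)) (r (r (w)))) (k (h (g (w) (q) (w)) (h (w) (q) (q)) (k (q) (q) (w))) (q) (r (t (q) (q) (w)))) (f (r (t (q) (q) (w))) (g (r (w)) (q) (f (w) (t (q) (q) (f (w) (w)))))))  →  (g (g (t (h (w) (q) (q)) (k (q) (q) (w)) (r (w))) (h (t (q) (q) (w)) (h (w) (q) (q)) (q)) (r (r (w)))) (k (h (g (w) (q) (w)) (h (w) (q) (q)) (k (q) (q) (w))) (q) (r (t (q) (q) (w)))) (f (r (t (q) (q) (w))) (g (r (w)) (q) (t (q) (q) (f (w) (w))))))
4. (g (g (t (h (w) (q) (q)) (k (q) (q) (w)) (r (w))) (h (t (q) (q) (w)) (h (w) (q) (q)) (q)) (r (r (w)))) (k (h (g (w) (q) (w)) (h (w) (q) (q)) (k (q) (q) (w))) (q) (r (t (q) (q) (w)))) (f (r (t (q) (q) (w))) (g (r (w)) (q) (t (q) (q) (f (w) (w))))))  →  (g (g (t (h (w) (q) (q)) (k (q) (q) (w)) (r (w))) (h (t (q) (q) (w)) (h (w) (q) (q)) (q)) (r (r (w)))) (k (h (g (w) (q) (w)) (h (w) (q) (q)) (k (q) (q) (w))) (q) (r (t (q) (q) (w)))) (f (r (t (q) (q) (w))) (g (r (w)) (q) (t (q) (q) (w)))))

normal form = (g (g (t (h (w) (q) (q)) (k (q) (q) (w)) (r (w))) (h (t (q) (q) (w)) (h (w) (q) (q)) (q)) (r (r (w)))) (k (h (g (w) (q) (w)) (h (w) (q) (q)) (k (q) (q) (w))) (q) (r (t (q) (q) (w)))) (f (r (t (q) (q) (w))) (g (r (w)) (q) (t (q) (q) (w)))))


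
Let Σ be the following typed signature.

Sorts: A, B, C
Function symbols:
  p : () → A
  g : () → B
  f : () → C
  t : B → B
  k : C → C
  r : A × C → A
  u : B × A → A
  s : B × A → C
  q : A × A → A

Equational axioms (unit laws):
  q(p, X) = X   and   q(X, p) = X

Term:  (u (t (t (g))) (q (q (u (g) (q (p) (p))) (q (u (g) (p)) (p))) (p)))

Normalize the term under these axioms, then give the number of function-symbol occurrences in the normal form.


size = 11

1. (u (t (t (g))) (q (q (u (g) (q (p) (p))) (q (u (g) (p)) (p))) (p)))  →  (u (t (t (g))) (q (u (g) (q (p) (p))) (q (u (g) (p)) (p))))
2. (u (t (t (g))) (q (u (g) (q (p) (p))) (q (u (g) (p)) (p))))  →  (u (t (t (g))) (q (u (g) (p)) (q (u (g) (p)) (p))))
3. (u (t (t (g))) (q (u (g) (p)) (q (u (g) (p)) (p))))  →  (u (t (t (g))) (q (u (g) (p)) (u (g) (p))))
normal form: (u (t (t (g))) (q (u (g) (p)) (u (g) (p))))


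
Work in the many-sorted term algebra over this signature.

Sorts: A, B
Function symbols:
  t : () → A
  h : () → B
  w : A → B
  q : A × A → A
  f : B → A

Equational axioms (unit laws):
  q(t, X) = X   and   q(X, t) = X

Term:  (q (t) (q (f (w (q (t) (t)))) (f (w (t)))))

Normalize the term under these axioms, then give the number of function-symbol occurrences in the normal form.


1. (q (t) (q (f (w (q (t) (t)))) (f (w (t)))))  →  (q (f (w (q (t) (t)))) (f (w (t))))
2. (q (f (w (q (t) (t)))) (f (w (t))))  →  (q (f (w (t))) (f (w (t))))
normal form: (q (f (w (t))) (f (w (t))))

size = 7


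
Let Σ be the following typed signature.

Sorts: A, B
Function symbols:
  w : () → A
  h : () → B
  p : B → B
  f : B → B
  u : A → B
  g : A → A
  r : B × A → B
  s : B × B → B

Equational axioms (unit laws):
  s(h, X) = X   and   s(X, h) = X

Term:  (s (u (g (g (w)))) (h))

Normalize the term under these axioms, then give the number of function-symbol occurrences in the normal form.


size = 4

1. (s (u (g (g (w)))) (h))  →  (u (g (g (w))))
normal form: (u (g (g (w))))


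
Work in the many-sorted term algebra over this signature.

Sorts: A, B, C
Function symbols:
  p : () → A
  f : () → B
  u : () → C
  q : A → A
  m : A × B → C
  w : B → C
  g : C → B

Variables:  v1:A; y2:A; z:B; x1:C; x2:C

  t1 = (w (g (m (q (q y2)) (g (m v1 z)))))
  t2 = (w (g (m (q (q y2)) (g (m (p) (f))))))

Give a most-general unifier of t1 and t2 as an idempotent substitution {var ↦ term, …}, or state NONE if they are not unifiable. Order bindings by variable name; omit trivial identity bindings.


{v1 ↦ (p), z ↦ (f)}


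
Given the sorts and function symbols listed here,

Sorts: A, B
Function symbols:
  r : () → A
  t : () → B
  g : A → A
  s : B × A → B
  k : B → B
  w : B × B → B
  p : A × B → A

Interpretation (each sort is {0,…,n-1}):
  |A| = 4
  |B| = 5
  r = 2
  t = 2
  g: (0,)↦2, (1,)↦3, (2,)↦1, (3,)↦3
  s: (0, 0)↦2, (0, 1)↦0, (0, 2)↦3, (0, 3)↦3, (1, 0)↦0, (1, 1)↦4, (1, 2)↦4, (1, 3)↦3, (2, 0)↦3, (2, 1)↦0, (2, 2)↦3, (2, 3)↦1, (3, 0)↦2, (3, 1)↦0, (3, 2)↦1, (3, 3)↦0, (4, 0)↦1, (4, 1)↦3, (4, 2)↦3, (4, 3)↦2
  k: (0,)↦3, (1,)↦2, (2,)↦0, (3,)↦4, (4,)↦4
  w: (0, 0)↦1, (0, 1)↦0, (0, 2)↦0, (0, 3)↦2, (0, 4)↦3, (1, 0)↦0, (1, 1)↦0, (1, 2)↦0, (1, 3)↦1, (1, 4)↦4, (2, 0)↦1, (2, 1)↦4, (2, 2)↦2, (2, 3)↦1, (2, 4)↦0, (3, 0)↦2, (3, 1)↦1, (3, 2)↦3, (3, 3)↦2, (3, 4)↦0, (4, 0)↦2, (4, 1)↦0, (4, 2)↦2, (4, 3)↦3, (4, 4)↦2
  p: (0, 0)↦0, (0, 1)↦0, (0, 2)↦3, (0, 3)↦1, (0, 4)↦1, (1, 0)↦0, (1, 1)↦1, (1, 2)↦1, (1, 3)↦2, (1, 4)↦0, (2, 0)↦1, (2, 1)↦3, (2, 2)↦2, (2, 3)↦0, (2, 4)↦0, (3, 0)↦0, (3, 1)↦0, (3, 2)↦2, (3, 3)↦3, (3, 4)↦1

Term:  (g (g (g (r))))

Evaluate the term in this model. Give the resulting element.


  r = 2
  (g (r)) = g(2,) = 1
  (g (g (r))) = g(1,) = 3
  (g (g (g (r)))) = g(3,) = 3

value = 3


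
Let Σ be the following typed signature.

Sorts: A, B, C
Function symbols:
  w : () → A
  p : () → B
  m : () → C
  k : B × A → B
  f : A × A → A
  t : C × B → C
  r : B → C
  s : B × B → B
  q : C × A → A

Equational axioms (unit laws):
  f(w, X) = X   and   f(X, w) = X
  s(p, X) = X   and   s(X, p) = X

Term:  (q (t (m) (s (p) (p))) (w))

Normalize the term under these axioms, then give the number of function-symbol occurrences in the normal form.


1. (q (t (m) (s (p) (p))) (w))  →  (q (t (m) (p)) (w))
normal form: (q (t (m) (p)) (w))

size = 5


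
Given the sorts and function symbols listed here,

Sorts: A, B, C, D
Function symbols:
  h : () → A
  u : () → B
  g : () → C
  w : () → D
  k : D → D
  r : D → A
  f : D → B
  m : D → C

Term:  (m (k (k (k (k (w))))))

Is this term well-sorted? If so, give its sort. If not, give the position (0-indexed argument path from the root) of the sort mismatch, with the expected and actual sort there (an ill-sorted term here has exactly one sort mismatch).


          (w) : D
        (k (w)) : D
      (k (k (w))) : D
    (k (k (k (w)))) : D
  (k (k (k (k (w))))) : D
(m (k (k (k (k (w)))))) : C

well-sorted; sort = C


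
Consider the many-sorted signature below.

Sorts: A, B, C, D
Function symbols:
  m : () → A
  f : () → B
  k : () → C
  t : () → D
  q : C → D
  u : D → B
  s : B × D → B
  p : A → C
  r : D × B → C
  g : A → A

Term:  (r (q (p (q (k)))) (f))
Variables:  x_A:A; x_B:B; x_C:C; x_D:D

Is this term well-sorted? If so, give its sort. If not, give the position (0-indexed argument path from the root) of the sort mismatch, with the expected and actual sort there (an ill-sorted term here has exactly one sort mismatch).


ill-sorted at position [0, 0, 0]: expected A, got D

        (k) : C
      (q (k)) : D
    (p (q (k))) : ✗ arg 0 at [0, 0, 0] has sort D, expected A
  (f) : B


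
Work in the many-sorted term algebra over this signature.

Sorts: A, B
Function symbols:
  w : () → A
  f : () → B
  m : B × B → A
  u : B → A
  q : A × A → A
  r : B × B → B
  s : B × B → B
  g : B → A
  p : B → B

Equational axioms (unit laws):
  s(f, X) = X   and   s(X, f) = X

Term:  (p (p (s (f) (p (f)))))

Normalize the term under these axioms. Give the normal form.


1. (p (p (s (f) (p (f)))))  →  (p (p (p (f))))

normal form = (p (p (p (f))))


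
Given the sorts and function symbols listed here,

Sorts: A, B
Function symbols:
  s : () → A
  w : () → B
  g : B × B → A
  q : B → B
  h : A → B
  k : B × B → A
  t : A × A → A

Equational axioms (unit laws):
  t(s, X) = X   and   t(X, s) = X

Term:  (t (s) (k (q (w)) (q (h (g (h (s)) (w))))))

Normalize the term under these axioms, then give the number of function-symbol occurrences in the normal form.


size = 9

1. (t (s) (k (q (w)) (q (h (g (h (s)) (w))))))  →  (k (q (w)) (q (h (g (h (s)) (w)))))
normal form: (k (q (w)) (q (h (g (h (s)) (w)))))


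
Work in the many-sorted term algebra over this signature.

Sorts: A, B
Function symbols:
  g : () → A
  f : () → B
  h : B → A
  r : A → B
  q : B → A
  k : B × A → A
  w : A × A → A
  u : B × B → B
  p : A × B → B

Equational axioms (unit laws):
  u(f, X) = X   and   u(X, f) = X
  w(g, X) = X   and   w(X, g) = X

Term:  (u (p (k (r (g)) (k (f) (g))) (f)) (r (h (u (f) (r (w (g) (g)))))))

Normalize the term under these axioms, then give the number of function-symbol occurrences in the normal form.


1. (u (p (k (r (g)) (k (f) (g))) (f)) (r (h (u (f) (r (w (g) (g)))))))  →  (u (p (k (r (g)) (k (f) (g))) (f)) (r (h (r (w (g) (g))))))
2. (u (p (k (r (g)) (k (f) (g))) (f)) (r (h (r (w (g) (g))))))  →  (u (p (k (r (g)) (k (f) (g))) (f)) (r (h (r (g)))))
normal form: (u (p (k (r (g)) (k (f) (g))) (f)) (r (h (r (g)))))

size = 13


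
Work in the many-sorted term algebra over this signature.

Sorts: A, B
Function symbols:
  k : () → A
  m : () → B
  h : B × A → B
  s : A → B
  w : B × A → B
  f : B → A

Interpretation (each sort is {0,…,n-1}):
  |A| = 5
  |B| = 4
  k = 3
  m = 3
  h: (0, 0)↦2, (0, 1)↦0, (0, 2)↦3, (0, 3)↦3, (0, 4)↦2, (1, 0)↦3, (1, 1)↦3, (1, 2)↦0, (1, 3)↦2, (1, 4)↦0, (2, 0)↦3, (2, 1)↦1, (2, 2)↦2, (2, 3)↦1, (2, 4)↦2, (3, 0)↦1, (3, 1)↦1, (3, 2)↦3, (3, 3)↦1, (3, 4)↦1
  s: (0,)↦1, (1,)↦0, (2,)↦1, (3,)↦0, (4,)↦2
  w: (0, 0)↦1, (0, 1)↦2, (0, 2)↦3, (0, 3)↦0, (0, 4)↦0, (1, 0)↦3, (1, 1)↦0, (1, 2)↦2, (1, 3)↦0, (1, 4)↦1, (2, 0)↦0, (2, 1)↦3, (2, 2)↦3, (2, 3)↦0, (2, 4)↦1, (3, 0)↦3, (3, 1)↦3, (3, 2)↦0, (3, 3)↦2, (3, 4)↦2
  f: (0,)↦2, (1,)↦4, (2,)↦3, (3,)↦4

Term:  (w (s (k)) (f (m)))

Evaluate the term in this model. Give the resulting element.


value = 0

  k = 3
  (s (k)) = s(3,) = 0
  m = 3
  (f (m)) = f(3,) = 4
  (w (s (k)) (f (m))) = w(0, 4) = 0


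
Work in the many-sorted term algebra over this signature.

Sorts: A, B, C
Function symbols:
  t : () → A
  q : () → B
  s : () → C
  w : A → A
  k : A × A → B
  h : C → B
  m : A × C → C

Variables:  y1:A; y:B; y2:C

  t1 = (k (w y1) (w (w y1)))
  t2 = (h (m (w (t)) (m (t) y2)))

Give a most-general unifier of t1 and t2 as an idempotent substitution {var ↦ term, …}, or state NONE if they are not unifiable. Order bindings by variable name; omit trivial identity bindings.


NONE (not unifiable)

head clash or occurs-check failure — not unifiable
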